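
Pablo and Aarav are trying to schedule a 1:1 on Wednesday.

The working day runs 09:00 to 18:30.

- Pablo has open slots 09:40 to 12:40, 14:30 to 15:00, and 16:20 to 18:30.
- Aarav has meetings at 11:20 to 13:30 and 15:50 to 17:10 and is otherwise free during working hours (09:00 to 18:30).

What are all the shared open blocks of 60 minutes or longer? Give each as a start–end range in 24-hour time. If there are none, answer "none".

Aarav free within 09:00–18:30: 09:00–11:20, 13:30–15:50, 17:10–18:30.
Pablo ∩ Aarav: 09:40–11:20, 14:30–15:00, 17:10–18:30.
Windows ≥ 60 min: 09:40–11:20, 17:10–18:30.

09:40–11:20, 17:10–18:30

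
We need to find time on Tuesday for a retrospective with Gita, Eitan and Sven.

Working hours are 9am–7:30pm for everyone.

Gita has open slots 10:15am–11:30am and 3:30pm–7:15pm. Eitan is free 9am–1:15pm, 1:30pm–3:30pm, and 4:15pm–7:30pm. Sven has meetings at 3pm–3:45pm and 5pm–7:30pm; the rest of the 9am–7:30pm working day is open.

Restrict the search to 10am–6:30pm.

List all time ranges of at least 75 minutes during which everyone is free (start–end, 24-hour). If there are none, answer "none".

10:15–11:30

Sven free within 09:00–19:30: 09:00–15:00, 15:45–17:00.
Gita ∩ Eitan: 10:15–11:30, 16:15–19:15.
Gita ∩ Eitan ∩ Sven: 10:15–11:30, 16:15–17:00.
Restricted to 10:00–18:30: 10:15–11:30, 16:15–17:00.
Windows ≥ 75 min: 10:15–11:30.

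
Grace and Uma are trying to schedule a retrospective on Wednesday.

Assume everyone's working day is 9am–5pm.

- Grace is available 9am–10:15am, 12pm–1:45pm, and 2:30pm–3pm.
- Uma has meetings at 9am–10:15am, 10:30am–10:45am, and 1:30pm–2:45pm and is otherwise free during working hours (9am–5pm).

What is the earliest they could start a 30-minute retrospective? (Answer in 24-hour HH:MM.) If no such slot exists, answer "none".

12:00

Uma free within 09:00–17:00: 10:15–10:30, 10:45–13:30, 14:45–17:00.
Grace ∩ Uma: 12:00–13:30, 14:45–15:00.
Windows ≥ 30 min: 12:00–13:30.
Earliest such window starts at 12:00.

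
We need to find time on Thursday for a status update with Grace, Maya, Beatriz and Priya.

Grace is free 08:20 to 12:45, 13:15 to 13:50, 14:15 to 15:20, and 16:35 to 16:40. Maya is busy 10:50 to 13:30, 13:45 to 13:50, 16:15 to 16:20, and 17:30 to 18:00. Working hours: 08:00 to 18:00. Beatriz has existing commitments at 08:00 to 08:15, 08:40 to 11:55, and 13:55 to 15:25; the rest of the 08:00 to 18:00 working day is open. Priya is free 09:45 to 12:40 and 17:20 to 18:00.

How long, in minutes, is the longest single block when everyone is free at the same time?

Maya free within 08:00–18:00: 08:00–10:50, 13:30–13:45, 13:50–16:15, 16:20–17:30.
Beatriz free within 08:00–18:00: 08:15–08:40, 11:55–13:55, 15:25–18:00.
Grace ∩ Maya: 08:20–10:50, 13:30–13:45, 14:15–15:20, 16:35–16:40.
Grace ∩ Maya ∩ Beatriz: 08:20–08:40, 13:30–13:45, 16:35–16:40.
Grace ∩ Maya ∩ Beatriz ∩ Priya: (none).
No common window.

0 minutes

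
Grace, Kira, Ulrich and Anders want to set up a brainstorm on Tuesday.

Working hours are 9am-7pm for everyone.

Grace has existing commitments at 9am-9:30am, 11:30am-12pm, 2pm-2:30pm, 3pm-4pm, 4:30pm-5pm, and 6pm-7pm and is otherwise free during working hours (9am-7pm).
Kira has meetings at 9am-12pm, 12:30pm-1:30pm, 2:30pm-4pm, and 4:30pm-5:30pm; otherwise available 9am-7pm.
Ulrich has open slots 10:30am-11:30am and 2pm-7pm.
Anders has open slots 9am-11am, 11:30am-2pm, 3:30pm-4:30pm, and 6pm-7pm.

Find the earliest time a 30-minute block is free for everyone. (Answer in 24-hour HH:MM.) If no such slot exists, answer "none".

Grace free within 09:00–19:00: 09:30–11:30, 12:00–14:00, 14:30–15:00, 16:00–16:30, 17:00–18:00.
Kira free within 09:00–19:00: 12:00–12:30, 13:30–14:30, 16:00–16:30, 17:30–19:00.
Grace ∩ Kira: 12:00–12:30, 13:30–14:00, 16:00–16:30, 17:30–18:00.
Grace ∩ Kira ∩ Ulrich: 16:00–16:30, 17:30–18:00.
Grace ∩ Kira ∩ Ulrich ∩ Anders: 16:00–16:30.
Windows ≥ 30 min: 16:00–16:30.
Earliest such window starts at 16:00.

16:00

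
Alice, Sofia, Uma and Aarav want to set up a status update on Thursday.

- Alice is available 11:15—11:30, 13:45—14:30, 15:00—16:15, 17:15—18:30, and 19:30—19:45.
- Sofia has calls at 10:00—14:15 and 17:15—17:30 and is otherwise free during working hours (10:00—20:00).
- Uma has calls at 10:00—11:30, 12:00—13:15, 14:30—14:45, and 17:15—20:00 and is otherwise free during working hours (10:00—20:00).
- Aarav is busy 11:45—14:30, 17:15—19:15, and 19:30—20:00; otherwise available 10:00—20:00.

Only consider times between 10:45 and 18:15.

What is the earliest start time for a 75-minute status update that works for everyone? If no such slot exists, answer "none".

Sofia free within 10:00–20:00: 14:15–17:15, 17:30–20:00.
Uma free within 10:00–20:00: 11:30–12:00, 13:15–14:30, 14:45–17:15.
Aarav free within 10:00–20:00: 10:00–11:45, 14:30–17:15, 19:15–19:30.
Alice ∩ Sofia: 14:15–14:30, 15:00–16:15, 17:30–18:30, 19:30–19:45.
Alice ∩ Sofia ∩ Uma: 14:15–14:30, 15:00–16:15.
Alice ∩ Sofia ∩ Uma ∩ Aarav: 15:00–16:15.
Restricted to 10:45–18:15: 15:00–16:15.
Windows ≥ 75 min: 15:00–16:15.
Earliest such window starts at 15:00.

15:00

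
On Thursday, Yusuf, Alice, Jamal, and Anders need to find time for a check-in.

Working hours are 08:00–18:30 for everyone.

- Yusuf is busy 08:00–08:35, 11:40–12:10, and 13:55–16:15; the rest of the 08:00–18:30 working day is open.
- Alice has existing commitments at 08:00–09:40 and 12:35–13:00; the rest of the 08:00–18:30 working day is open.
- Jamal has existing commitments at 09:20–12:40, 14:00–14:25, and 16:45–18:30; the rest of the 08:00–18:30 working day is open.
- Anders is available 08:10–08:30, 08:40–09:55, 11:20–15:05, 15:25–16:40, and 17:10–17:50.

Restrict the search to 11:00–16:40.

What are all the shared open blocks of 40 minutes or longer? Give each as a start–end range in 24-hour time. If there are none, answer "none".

13:00–13:55

Yusuf free within 08:00–18:30: 08:35–11:40, 12:10–13:55, 16:15–18:30.
Alice free within 08:00–18:30: 09:40–12:35, 13:00–18:30.
Jamal free within 08:00–18:30: 08:00–09:20, 12:40–14:00, 14:25–16:45.
Yusuf ∩ Alice: 09:40–11:40, 12:10–12:35, 13:00–13:55, 16:15–18:30.
Yusuf ∩ Alice ∩ Jamal: 13:00–13:55, 16:15–16:45.
Yusuf ∩ Alice ∩ Jamal ∩ Anders: 13:00–13:55, 16:15–16:40.
Restricted to 11:00–16:40: 13:00–13:55, 16:15–16:40.
Windows ≥ 40 min: 13:00–13:55.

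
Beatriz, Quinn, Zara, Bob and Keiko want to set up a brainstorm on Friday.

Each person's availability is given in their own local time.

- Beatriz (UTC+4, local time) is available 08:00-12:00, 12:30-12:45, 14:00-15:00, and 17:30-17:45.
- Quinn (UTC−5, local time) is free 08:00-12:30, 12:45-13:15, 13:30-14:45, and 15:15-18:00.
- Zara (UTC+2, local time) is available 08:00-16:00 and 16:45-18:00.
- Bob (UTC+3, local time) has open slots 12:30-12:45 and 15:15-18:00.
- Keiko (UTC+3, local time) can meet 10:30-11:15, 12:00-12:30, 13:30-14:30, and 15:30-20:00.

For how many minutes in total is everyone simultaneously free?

Beatriz → UTC: 04:00–08:00, 08:30–08:45, 10:00–11:00, 13:30–13:45.
Quinn → UTC: 13:00–17:30, 17:45–18:15, 18:30–19:45, 20:15–23:00.
Zara → UTC: 06:00–14:00, 14:45–16:00.
Bob → UTC: 09:30–09:45, 12:15–15:00.
Keiko → UTC: 07:30–08:15, 09:00–09:30, 10:30–11:30, 12:30–17:00.
Beatriz ∩ Quinn: 13:30–13:45.
Beatriz ∩ Quinn ∩ Zara: 13:30–13:45.
Beatriz ∩ Quinn ∩ Zara ∩ Bob: 13:30–13:45.
Beatriz ∩ Quinn ∩ Zara ∩ Bob ∩ Keiko: 13:30–13:45.
Total common minutes: 15.

15 minutes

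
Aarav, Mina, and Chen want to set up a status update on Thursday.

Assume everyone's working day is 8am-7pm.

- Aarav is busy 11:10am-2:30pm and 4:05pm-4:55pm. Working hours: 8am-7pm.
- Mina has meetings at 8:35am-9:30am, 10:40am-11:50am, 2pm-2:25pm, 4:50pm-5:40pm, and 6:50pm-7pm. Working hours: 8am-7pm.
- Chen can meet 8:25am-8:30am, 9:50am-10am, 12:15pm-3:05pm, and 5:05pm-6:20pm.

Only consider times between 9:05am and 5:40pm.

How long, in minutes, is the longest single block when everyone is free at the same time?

35 minutes

Aarav free within 08:00–19:00: 08:00–11:10, 14:30–16:05, 16:55–19:00.
Mina free within 08:00–19:00: 08:00–08:35, 09:30–10:40, 11:50–14:00, 14:25–16:50, 17:40–18:50.
Aarav ∩ Mina: 08:00–08:35, 09:30–10:40, 14:30–16:05, 17:40–18:50.
Aarav ∩ Mina ∩ Chen: 08:25–08:30, 09:50–10:00, 14:30–15:05, 17:40–18:20.
Restricted to 09:05–17:40: 09:50–10:00, 14:30–15:05.
Common window lengths: 10, 35 min; longest is 35.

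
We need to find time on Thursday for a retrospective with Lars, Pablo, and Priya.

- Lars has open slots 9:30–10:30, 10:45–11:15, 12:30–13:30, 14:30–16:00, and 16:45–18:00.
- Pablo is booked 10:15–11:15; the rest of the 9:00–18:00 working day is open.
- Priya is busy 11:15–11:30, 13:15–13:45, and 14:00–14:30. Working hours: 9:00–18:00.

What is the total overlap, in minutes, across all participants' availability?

255 minutes

Pablo free within 09:00–18:00: 09:00–10:15, 11:15–18:00.
Priya free within 09:00–18:00: 09:00–11:15, 11:30–13:15, 13:45–14:00, 14:30–18:00.
Lars ∩ Pablo: 09:30–10:15, 12:30–13:30, 14:30–16:00, 16:45–18:00.
Lars ∩ Pablo ∩ Priya: 09:30–10:15, 12:30–13:15, 14:30–16:00, 16:45–18:00.
Total common minutes: 45 + 45 + 90 + 75 = 255.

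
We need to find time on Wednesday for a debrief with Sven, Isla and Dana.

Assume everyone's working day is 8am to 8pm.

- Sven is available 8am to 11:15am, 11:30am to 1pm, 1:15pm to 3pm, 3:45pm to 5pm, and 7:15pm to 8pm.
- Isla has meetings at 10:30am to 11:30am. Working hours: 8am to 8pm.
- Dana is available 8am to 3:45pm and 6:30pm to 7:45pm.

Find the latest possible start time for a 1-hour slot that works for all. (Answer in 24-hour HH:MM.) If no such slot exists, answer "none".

Isla free within 08:00–20:00: 08:00–10:30, 11:30–20:00.
Sven ∩ Isla: 08:00–10:30, 11:30–13:00, 13:15–15:00, 15:45–17:00, 19:15–20:00.
Sven ∩ Isla ∩ Dana: 08:00–10:30, 11:30–13:00, 13:15–15:00, 19:15–19:45.
Windows ≥ 60 min: 08:00–10:30, 11:30–13:00, 13:15–15:00.
Latest start in the last window 13:15–15:00 is 15:00 − 60 min = 14:00.

14:00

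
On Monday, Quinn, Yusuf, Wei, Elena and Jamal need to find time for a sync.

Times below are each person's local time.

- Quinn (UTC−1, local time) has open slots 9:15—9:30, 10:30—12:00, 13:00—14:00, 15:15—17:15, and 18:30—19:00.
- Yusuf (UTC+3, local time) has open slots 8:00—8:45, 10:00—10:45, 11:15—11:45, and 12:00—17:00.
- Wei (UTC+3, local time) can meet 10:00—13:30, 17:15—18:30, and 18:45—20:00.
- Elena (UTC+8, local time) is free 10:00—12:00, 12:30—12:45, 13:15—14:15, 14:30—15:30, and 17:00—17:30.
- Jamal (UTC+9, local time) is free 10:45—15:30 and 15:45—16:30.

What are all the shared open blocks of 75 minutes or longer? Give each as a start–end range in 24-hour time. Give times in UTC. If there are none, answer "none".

Quinn → UTC: 10:15–10:30, 11:30–13:00, 14:00–15:00, 16:15–18:15, 19:30–20:00.
Yusuf → UTC: 05:00–05:45, 07:00–07:45, 08:15–08:45, 09:00–14:00.
Wei → UTC: 07:00–10:30, 14:15–15:30, 15:45–17:00.
Elena → UTC: 02:00–04:00, 04:30–04:45, 05:15–06:15, 06:30–07:30, 09:00–09:30.
Jamal → UTC: 01:45–06:30, 06:45–07:30.
Quinn ∩ Yusuf: 10:15–10:30, 11:30–13:00.
Quinn ∩ Yusuf ∩ Wei: 10:15–10:30.
Quinn ∩ Yusuf ∩ Wei ∩ Elena: (none).
Quinn ∩ Yusuf ∩ Wei ∩ Elena ∩ Jamal: (none).
Windows ≥ 75 min: (none).

none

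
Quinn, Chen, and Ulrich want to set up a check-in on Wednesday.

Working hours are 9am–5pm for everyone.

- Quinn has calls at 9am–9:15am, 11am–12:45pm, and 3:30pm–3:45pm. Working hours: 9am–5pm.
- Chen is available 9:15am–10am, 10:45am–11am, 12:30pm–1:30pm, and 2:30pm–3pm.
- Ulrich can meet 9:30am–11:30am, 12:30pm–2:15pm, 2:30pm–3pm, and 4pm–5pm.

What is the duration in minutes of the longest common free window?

Quinn free within 09:00–17:00: 09:15–11:00, 12:45–15:30, 15:45–17:00.
Quinn ∩ Chen: 09:15–10:00, 10:45–11:00, 12:45–13:30, 14:30–15:00.
Quinn ∩ Chen ∩ Ulrich: 09:30–10:00, 10:45–11:00, 12:45–13:30, 14:30–15:00.
Common window lengths: 30, 15, 45, 30 min; longest is 45.

45 minutes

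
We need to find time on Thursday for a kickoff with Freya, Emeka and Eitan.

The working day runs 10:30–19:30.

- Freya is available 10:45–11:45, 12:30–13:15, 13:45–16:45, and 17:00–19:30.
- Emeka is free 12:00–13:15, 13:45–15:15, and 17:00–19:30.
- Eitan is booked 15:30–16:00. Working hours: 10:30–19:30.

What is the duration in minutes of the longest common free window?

Eitan free within 10:30–19:30: 10:30–15:30, 16:00–19:30.
Freya ∩ Emeka: 12:30–13:15, 13:45–15:15, 17:00–19:30.
Freya ∩ Emeka ∩ Eitan: 12:30–13:15, 13:45–15:15, 17:00–19:30.
Common window lengths: 45, 90, 150 min; longest is 150.

150 minutes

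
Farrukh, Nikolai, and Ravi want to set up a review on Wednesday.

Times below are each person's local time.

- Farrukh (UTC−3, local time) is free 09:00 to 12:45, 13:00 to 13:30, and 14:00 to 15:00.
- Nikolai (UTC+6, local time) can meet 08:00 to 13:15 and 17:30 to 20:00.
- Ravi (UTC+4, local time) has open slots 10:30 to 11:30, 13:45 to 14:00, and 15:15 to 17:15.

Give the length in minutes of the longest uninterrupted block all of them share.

75 minutes

Farrukh → UTC: 12:00–15:45, 16:00–16:30, 17:00–18:00.
Nikolai → UTC: 02:00–07:15, 11:30–14:00.
Ravi → UTC: 06:30–07:30, 09:45–10:00, 11:15–13:15.
Farrukh ∩ Nikolai: 12:00–14:00.
Farrukh ∩ Nikolai ∩ Ravi: 12:00–13:15.
Single common window of 75 minutes.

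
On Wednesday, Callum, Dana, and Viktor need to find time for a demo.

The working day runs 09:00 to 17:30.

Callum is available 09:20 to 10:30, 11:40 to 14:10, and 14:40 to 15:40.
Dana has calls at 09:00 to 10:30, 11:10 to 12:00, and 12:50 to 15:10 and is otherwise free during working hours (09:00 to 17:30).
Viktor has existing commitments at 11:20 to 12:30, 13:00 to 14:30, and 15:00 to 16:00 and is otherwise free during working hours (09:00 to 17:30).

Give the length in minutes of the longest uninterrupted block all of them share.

20 minutes

Dana free within 09:00–17:30: 10:30–11:10, 12:00–12:50, 15:10–17:30.
Viktor free within 09:00–17:30: 09:00–11:20, 12:30–13:00, 14:30–15:00, 16:00–17:30.
Callum ∩ Dana: 12:00–12:50, 15:10–15:40.
Callum ∩ Dana ∩ Viktor: 12:30–12:50.
Single common window of 20 minutes.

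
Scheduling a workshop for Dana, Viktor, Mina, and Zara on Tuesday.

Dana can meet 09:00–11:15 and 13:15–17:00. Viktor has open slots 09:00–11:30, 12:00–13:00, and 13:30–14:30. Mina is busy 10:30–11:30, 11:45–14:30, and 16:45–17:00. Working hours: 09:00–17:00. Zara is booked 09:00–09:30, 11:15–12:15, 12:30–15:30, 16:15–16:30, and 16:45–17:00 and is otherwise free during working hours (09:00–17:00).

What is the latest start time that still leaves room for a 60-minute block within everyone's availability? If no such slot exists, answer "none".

Mina free within 09:00–17:00: 09:00–10:30, 11:30–11:45, 14:30–16:45.
Zara free within 09:00–17:00: 09:30–11:15, 12:15–12:30, 15:30–16:15, 16:30–16:45.
Dana ∩ Viktor: 09:00–11:15, 13:30–14:30.
Dana ∩ Viktor ∩ Mina: 09:00–10:30.
Dana ∩ Viktor ∩ Mina ∩ Zara: 09:30–10:30.
Windows ≥ 60 min: 09:30–10:30.
Latest start in the last window 09:30–10:30 is 10:30 − 60 min = 09:30.

09:30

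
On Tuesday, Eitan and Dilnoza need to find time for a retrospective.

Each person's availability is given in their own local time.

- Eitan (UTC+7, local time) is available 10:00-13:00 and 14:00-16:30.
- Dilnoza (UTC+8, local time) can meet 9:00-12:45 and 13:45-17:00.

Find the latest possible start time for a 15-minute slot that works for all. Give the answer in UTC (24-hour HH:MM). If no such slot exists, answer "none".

Eitan → UTC: 03:00–06:00, 07:00–09:30.
Dilnoza → UTC: 01:00–04:45, 05:45–09:00.
Eitan ∩ Dilnoza: 03:00–04:45, 05:45–06:00, 07:00–09:00.
Windows ≥ 15 min: 03:00–04:45, 05:45–06:00, 07:00–09:00.
Latest start in the last window 07:00–09:00 is 09:00 − 15 min = 08:45.

08:45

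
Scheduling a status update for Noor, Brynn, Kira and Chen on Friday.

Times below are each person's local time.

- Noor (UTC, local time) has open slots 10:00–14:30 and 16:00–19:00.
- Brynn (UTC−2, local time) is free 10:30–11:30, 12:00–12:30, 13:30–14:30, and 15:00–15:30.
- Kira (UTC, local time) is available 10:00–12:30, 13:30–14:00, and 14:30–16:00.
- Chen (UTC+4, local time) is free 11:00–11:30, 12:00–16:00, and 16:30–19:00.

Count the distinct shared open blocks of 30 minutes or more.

0

Noor → UTC: 10:00–14:30, 16:00–19:00.
Brynn → UTC: 12:30–13:30, 14:00–14:30, 15:30–16:30, 17:00–17:30.
Kira → UTC: 10:00–12:30, 13:30–14:00, 14:30–16:00.
Chen → UTC: 07:00–07:30, 08:00–12:00, 12:30–15:00.
Noor ∩ Brynn: 12:30–13:30, 14:00–14:30, 16:00–16:30, 17:00–17:30.
Noor ∩ Brynn ∩ Kira: (none).
Noor ∩ Brynn ∩ Kira ∩ Chen: (none).
Windows ≥ 30 min: (none).
That's 0 windows.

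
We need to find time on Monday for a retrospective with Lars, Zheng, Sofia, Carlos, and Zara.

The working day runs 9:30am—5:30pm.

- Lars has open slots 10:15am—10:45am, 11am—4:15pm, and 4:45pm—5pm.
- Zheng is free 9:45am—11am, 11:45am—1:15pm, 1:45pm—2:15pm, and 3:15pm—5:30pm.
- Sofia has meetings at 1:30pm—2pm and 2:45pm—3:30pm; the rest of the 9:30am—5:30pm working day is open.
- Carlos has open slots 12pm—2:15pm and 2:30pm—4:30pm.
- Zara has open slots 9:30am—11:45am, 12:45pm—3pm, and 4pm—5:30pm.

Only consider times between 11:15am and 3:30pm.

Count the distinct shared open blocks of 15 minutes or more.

Sofia free within 09:30–17:30: 09:30–13:30, 14:00–14:45, 15:30–17:30.
Lars ∩ Zheng: 10:15–10:45, 11:45–13:15, 13:45–14:15, 15:15–16:15, 16:45–17:00.
Lars ∩ Zheng ∩ Sofia: 10:15–10:45, 11:45–13:15, 14:00–14:15, 15:30–16:15, 16:45–17:00.
Lars ∩ Zheng ∩ Sofia ∩ Carlos: 12:00–13:15, 14:00–14:15, 15:30–16:15.
Lars ∩ Zheng ∩ Sofia ∩ Carlos ∩ Zara: 12:45–13:15, 14:00–14:15, 16:00–16:15.
Restricted to 11:15–15:30: 12:45–13:15, 14:00–14:15.
Windows ≥ 15 min: 12:45–13:15, 14:00–14:15.
That's 2 windows.

2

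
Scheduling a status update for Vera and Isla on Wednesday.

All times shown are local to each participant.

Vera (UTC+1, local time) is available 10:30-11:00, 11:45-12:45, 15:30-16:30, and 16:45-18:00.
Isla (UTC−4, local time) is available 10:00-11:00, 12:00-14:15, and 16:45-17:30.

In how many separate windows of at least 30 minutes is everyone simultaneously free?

2

Vera → UTC: 09:30–10:00, 10:45–11:45, 14:30–15:30, 15:45–17:00.
Isla → UTC: 14:00–15:00, 16:00–18:15, 20:45–21:30.
Vera ∩ Isla: 14:30–15:00, 16:00–17:00.
Windows ≥ 30 min: 14:30–15:00, 16:00–17:00.
That's 2 windows.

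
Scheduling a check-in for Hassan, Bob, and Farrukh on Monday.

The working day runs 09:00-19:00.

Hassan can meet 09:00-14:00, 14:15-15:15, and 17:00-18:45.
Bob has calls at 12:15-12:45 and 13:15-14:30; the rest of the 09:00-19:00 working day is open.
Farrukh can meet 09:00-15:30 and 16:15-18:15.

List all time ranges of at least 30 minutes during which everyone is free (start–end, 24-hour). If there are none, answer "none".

09:00–12:15, 12:45–13:15, 14:30–15:15, 17:00–18:15

Bob free within 09:00–19:00: 09:00–12:15, 12:45–13:15, 14:30–19:00.
Hassan ∩ Bob: 09:00–12:15, 12:45–13:15, 14:30–15:15, 17:00–18:45.
Hassan ∩ Bob ∩ Farrukh: 09:00–12:15, 12:45–13:15, 14:30–15:15, 17:00–18:15.
Windows ≥ 30 min: 09:00–12:15, 12:45–13:15, 14:30–15:15, 17:00–18:15.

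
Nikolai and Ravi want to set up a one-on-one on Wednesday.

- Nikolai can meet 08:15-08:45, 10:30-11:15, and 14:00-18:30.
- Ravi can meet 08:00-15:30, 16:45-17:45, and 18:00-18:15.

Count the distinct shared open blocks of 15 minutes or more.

Nikolai ∩ Ravi: 08:15–08:45, 10:30–11:15, 14:00–15:30, 16:45–17:45, 18:00–18:15.
Windows ≥ 15 min: 08:15–08:45, 10:30–11:15, 14:00–15:30, 16:45–17:45, 18:00–18:15.
That's 5 windows.

5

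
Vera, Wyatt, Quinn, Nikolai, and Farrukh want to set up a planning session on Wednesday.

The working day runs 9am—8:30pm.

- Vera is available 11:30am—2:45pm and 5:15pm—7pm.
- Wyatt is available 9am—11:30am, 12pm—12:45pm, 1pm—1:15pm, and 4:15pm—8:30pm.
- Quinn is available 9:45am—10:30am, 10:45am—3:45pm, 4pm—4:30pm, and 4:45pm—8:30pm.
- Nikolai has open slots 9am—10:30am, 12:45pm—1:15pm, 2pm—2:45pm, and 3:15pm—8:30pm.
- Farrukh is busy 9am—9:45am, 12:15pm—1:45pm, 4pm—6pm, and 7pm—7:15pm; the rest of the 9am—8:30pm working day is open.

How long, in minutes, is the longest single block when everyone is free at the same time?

60 minutes

Farrukh free within 09:00–20:30: 09:45–12:15, 13:45–16:00, 18:00–19:00, 19:15–20:30.
Vera ∩ Wyatt: 12:00–12:45, 13:00–13:15, 17:15–19:00.
Vera ∩ Wyatt ∩ Quinn: 12:00–12:45, 13:00–13:15, 17:15–19:00.
Vera ∩ Wyatt ∩ Quinn ∩ Nikolai: 13:00–13:15, 17:15–19:00.
Vera ∩ Wyatt ∩ Quinn ∩ Nikolai ∩ Farrukh: 18:00–19:00.
Single common window of 60 minutes.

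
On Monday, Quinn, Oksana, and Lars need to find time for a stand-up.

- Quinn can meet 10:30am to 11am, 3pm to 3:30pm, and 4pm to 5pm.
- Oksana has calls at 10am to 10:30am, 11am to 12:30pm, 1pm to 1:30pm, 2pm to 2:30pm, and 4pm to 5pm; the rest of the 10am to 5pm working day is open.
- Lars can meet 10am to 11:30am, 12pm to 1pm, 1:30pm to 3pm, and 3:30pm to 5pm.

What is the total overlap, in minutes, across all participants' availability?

Oksana free within 10:00–17:00: 10:30–11:00, 12:30–13:00, 13:30–14:00, 14:30–16:00.
Quinn ∩ Oksana: 10:30–11:00, 15:00–15:30.
Quinn ∩ Oksana ∩ Lars: 10:30–11:00.
Total common minutes: 30.

30 minutes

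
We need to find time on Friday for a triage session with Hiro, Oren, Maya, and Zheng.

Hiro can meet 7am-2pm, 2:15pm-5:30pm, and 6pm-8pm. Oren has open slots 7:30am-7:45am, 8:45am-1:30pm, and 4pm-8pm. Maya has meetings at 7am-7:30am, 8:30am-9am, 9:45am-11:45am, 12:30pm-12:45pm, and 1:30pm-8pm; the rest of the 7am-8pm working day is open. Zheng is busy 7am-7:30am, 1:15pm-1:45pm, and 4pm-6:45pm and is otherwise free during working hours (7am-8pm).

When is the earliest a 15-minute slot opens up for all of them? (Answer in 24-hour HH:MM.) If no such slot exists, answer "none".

07:30

Maya free within 07:00–20:00: 07:30–08:30, 09:00–09:45, 11:45–12:30, 12:45–13:30.
Zheng free within 07:00–20:00: 07:30–13:15, 13:45–16:00, 18:45–20:00.
Hiro ∩ Oren: 07:30–07:45, 08:45–13:30, 16:00–17:30, 18:00–20:00.
Hiro ∩ Oren ∩ Maya: 07:30–07:45, 09:00–09:45, 11:45–12:30, 12:45–13:30.
Hiro ∩ Oren ∩ Maya ∩ Zheng: 07:30–07:45, 09:00–09:45, 11:45–12:30, 12:45–13:15.
Windows ≥ 15 min: 07:30–07:45, 09:00–09:45, 11:45–12:30, 12:45–13:15.
Earliest such window starts at 07:30.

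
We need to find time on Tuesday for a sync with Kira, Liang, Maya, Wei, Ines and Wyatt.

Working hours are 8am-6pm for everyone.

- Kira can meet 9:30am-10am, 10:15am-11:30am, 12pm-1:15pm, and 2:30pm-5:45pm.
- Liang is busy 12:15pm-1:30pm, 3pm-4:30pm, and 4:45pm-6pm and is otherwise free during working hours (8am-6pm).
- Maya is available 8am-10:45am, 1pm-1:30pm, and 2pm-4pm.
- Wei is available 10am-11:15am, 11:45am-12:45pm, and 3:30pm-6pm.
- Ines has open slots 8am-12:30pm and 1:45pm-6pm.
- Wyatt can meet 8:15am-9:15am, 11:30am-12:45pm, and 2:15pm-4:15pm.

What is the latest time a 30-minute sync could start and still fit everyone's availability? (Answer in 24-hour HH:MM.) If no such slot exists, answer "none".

none

Liang free within 08:00–18:00: 08:00–12:15, 13:30–15:00, 16:30–16:45.
Kira ∩ Liang: 09:30–10:00, 10:15–11:30, 12:00–12:15, 14:30–15:00, 16:30–16:45.
Kira ∩ Liang ∩ Maya: 09:30–10:00, 10:15–10:45, 14:30–15:00.
Kira ∩ Liang ∩ Maya ∩ Wei: 10:15–10:45.
Kira ∩ Liang ∩ Maya ∩ Wei ∩ Ines: 10:15–10:45.
Kira ∩ Liang ∩ Maya ∩ Wei ∩ Ines ∩ Wyatt: (none).
Windows ≥ 30 min: (none).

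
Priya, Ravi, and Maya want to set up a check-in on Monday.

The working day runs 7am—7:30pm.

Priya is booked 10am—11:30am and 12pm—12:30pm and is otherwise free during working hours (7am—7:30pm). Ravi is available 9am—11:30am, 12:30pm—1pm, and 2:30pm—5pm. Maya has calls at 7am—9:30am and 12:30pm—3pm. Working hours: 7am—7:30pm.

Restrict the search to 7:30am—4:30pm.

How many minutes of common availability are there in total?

Priya free within 07:00–19:30: 07:00–10:00, 11:30–12:00, 12:30–19:30.
Maya free within 07:00–19:30: 09:30–12:30, 15:00–19:30.
Priya ∩ Ravi: 09:00–10:00, 12:30–13:00, 14:30–17:00.
Priya ∩ Ravi ∩ Maya: 09:30–10:00, 15:00–17:00.
Restricted to 07:30–16:30: 09:30–10:00, 15:00–16:30.
Total common minutes: 30 + 90 = 120.

120 minutes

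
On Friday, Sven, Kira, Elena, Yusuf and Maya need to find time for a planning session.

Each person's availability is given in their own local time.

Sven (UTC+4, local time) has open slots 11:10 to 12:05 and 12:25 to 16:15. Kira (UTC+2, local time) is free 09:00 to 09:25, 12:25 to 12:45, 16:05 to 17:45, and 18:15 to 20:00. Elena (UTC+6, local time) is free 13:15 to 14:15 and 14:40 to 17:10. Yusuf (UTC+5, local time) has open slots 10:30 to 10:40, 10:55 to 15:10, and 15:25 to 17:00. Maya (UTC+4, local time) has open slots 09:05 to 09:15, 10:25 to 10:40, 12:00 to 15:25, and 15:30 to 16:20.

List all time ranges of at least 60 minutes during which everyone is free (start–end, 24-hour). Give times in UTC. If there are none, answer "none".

none

Sven → UTC: 07:10–08:05, 08:25–12:15.
Kira → UTC: 07:00–07:25, 10:25–10:45, 14:05–15:45, 16:15–18:00.
Elena → UTC: 07:15–08:15, 08:40–11:10.
Yusuf → UTC: 05:30–05:40, 05:55–10:10, 10:25–12:00.
Maya → UTC: 05:05–05:15, 06:25–06:40, 08:00–11:25, 11:30–12:20.
Sven ∩ Kira: 07:10–07:25, 10:25–10:45.
Sven ∩ Kira ∩ Elena: 07:15–07:25, 10:25–10:45.
Sven ∩ Kira ∩ Elena ∩ Yusuf: 07:15–07:25, 10:25–10:45.
Sven ∩ Kira ∩ Elena ∩ Yusuf ∩ Maya: 10:25–10:45.
Windows ≥ 60 min: (none).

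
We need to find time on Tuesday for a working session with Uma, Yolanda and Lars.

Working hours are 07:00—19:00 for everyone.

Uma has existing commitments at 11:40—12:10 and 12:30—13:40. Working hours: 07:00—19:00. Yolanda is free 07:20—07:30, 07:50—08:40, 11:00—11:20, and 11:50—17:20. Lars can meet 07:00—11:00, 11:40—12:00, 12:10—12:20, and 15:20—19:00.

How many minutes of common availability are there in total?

Uma free within 07:00–19:00: 07:00–11:40, 12:10–12:30, 13:40–19:00.
Uma ∩ Yolanda: 07:20–07:30, 07:50–08:40, 11:00–11:20, 12:10–12:30, 13:40–17:20.
Uma ∩ Yolanda ∩ Lars: 07:20–07:30, 07:50–08:40, 12:10–12:20, 15:20–17:20.
Total common minutes: 10 + 50 + 10 + 120 = 190.

190 minutes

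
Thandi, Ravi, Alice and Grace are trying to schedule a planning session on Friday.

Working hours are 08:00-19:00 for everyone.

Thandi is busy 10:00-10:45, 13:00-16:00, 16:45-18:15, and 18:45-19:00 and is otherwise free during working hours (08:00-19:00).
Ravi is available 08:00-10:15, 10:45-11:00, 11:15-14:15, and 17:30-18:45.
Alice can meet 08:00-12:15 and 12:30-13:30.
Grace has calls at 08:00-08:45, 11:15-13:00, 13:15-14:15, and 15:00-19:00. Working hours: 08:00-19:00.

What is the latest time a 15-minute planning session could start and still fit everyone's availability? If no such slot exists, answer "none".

10:45

Thandi free within 08:00–19:00: 08:00–10:00, 10:45–13:00, 16:00–16:45, 18:15–18:45.
Grace free within 08:00–19:00: 08:45–11:15, 13:00–13:15, 14:15–15:00.
Thandi ∩ Ravi: 08:00–10:00, 10:45–11:00, 11:15–13:00, 18:15–18:45.
Thandi ∩ Ravi ∩ Alice: 08:00–10:00, 10:45–11:00, 11:15–12:15, 12:30–13:00.
Thandi ∩ Ravi ∩ Alice ∩ Grace: 08:45–10:00, 10:45–11:00.
Windows ≥ 15 min: 08:45–10:00, 10:45–11:00.
Latest start in the last window 10:45–11:00 is 11:00 − 15 min = 10:45.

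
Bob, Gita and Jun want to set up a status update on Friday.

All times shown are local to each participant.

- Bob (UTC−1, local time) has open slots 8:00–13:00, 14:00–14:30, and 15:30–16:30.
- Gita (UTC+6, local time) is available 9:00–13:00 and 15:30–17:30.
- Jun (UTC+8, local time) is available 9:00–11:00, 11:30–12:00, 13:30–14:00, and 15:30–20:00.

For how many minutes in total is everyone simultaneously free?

Bob → UTC: 09:00–14:00, 15:00–15:30, 16:30–17:30.
Gita → UTC: 03:00–07:00, 09:30–11:30.
Jun → UTC: 01:00–03:00, 03:30–04:00, 05:30–06:00, 07:30–12:00.
Bob ∩ Gita: 09:30–11:30.
Bob ∩ Gita ∩ Jun: 09:30–11:30.
Total common minutes: 120.

120 minutes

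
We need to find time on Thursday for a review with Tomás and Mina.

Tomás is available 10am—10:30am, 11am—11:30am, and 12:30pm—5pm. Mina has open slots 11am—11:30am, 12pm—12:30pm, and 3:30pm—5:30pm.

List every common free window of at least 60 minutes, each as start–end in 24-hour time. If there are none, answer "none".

15:30–17:00

Tomás ∩ Mina: 11:00–11:30, 15:30–17:00.
Windows ≥ 60 min: 15:30–17:00.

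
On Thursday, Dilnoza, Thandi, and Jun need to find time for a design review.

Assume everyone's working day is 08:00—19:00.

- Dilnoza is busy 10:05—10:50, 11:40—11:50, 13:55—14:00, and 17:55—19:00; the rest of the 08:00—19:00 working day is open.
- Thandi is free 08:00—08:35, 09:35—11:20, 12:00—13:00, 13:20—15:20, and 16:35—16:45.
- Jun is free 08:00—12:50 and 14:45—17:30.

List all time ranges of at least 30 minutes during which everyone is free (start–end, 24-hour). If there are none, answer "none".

08:00–08:35, 09:35–10:05, 10:50–11:20, 12:00–12:50, 14:45–15:20

Dilnoza free within 08:00–19:00: 08:00–10:05, 10:50–11:40, 11:50–13:55, 14:00–17:55.
Dilnoza ∩ Thandi: 08:00–08:35, 09:35–10:05, 10:50–11:20, 12:00–13:00, 13:20–13:55, 14:00–15:20, 16:35–16:45.
Dilnoza ∩ Thandi ∩ Jun: 08:00–08:35, 09:35–10:05, 10:50–11:20, 12:00–12:50, 14:45–15:20, 16:35–16:45.
Windows ≥ 30 min: 08:00–08:35, 09:35–10:05, 10:50–11:20, 12:00–12:50, 14:45–15:20.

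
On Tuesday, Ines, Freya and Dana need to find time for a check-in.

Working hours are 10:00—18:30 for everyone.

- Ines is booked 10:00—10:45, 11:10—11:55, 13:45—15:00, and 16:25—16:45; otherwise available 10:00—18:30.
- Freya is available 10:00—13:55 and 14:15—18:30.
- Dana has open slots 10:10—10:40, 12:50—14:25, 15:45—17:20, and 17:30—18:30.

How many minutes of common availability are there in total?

190 minutes

Ines free within 10:00–18:30: 10:45–11:10, 11:55–13:45, 15:00–16:25, 16:45–18:30.
Ines ∩ Freya: 10:45–11:10, 11:55–13:45, 15:00–16:25, 16:45–18:30.
Ines ∩ Freya ∩ Dana: 12:50–13:45, 15:45–16:25, 16:45–17:20, 17:30–18:30.
Total common minutes: 55 + 40 + 35 + 60 = 190.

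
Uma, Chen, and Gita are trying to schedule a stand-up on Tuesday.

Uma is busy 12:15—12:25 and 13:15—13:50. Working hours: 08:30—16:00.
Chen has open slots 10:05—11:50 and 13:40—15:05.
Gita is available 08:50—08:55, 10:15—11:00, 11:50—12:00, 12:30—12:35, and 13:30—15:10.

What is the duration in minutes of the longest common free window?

75 minutes

Uma free within 08:30–16:00: 08:30–12:15, 12:25–13:15, 13:50–16:00.
Uma ∩ Chen: 10:05–11:50, 13:50–15:05.
Uma ∩ Chen ∩ Gita: 10:15–11:00, 13:50–15:05.
Common window lengths: 45, 75 min; longest is 75.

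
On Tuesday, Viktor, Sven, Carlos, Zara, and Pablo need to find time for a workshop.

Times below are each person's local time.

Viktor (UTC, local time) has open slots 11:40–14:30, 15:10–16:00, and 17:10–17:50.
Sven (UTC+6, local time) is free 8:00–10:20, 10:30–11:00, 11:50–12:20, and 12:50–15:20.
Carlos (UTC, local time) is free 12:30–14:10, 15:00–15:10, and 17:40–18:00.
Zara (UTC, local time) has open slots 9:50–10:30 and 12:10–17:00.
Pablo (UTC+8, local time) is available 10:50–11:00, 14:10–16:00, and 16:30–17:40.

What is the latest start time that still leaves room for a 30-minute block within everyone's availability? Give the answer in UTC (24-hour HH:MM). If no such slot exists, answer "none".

Viktor → UTC: 11:40–14:30, 15:10–16:00, 17:10–17:50.
Sven → UTC: 02:00–04:20, 04:30–05:00, 05:50–06:20, 06:50–09:20.
Carlos → UTC: 12:30–14:10, 15:00–15:10, 17:40–18:00.
Zara → UTC: 09:50–10:30, 12:10–17:00.
Pablo → UTC: 02:50–03:00, 06:10–08:00, 08:30–09:40.
Viktor ∩ Sven: (none).
Viktor ∩ Sven ∩ Carlos: (none).
Viktor ∩ Sven ∩ Carlos ∩ Zara: (none).
Viktor ∩ Sven ∩ Carlos ∩ Zara ∩ Pablo: (none).
Windows ≥ 30 min: (none).

none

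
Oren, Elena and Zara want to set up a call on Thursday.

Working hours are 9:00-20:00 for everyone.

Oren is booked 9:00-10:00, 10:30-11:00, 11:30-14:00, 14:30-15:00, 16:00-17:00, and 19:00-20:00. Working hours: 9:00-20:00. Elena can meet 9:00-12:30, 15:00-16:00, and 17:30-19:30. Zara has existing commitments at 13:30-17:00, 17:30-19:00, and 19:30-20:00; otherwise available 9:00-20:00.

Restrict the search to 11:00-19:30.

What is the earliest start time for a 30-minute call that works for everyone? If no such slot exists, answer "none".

Oren free within 09:00–20:00: 10:00–10:30, 11:00–11:30, 14:00–14:30, 15:00–16:00, 17:00–19:00.
Zara free within 09:00–20:00: 09:00–13:30, 17:00–17:30, 19:00–19:30.
Oren ∩ Elena: 10:00–10:30, 11:00–11:30, 15:00–16:00, 17:30–19:00.
Oren ∩ Elena ∩ Zara: 10:00–10:30, 11:00–11:30.
Restricted to 11:00–19:30: 11:00–11:30.
Windows ≥ 30 min: 11:00–11:30.
Earliest such window starts at 11:00.

11:00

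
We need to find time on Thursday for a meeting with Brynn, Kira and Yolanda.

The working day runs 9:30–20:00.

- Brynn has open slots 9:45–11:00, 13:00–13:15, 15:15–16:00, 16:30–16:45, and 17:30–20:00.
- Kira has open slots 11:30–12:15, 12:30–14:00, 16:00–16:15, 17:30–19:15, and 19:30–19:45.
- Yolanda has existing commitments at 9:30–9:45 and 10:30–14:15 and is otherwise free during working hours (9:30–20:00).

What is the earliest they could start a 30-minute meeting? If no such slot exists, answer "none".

Yolanda free within 09:30–20:00: 09:45–10:30, 14:15–20:00.
Brynn ∩ Kira: 13:00–13:15, 17:30–19:15, 19:30–19:45.
Brynn ∩ Kira ∩ Yolanda: 17:30–19:15, 19:30–19:45.
Windows ≥ 30 min: 17:30–19:15.
Earliest such window starts at 17:30.

17:30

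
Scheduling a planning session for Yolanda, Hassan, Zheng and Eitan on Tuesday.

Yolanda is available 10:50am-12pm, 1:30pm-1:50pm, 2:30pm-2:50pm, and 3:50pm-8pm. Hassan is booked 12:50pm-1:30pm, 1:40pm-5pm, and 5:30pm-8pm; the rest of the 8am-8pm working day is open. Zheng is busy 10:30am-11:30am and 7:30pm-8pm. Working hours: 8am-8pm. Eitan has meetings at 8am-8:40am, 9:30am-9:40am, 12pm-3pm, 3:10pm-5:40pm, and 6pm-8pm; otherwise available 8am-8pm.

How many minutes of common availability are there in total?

30 minutes

Hassan free within 08:00–20:00: 08:00–12:50, 13:30–13:40, 17:00–17:30.
Zheng free within 08:00–20:00: 08:00–10:30, 11:30–19:30.
Eitan free within 08:00–20:00: 08:40–09:30, 09:40–12:00, 15:00–15:10, 17:40–18:00.
Yolanda ∩ Hassan: 10:50–12:00, 13:30–13:40, 17:00–17:30.
Yolanda ∩ Hassan ∩ Zheng: 11:30–12:00, 13:30–13:40, 17:00–17:30.
Yolanda ∩ Hassan ∩ Zheng ∩ Eitan: 11:30–12:00.
Total common minutes: 30.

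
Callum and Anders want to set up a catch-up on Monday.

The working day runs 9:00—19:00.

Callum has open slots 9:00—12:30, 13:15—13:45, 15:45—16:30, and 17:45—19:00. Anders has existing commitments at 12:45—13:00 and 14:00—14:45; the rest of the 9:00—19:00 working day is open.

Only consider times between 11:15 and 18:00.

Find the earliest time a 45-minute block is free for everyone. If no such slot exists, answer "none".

Anders free within 09:00–19:00: 09:00–12:45, 13:00–14:00, 14:45–19:00.
Callum ∩ Anders: 09:00–12:30, 13:15–13:45, 15:45–16:30, 17:45–19:00.
Restricted to 11:15–18:00: 11:15–12:30, 13:15–13:45, 15:45–16:30, 17:45–18:00.
Windows ≥ 45 min: 11:15–12:30, 15:45–16:30.
Earliest such window starts at 11:15.

11:15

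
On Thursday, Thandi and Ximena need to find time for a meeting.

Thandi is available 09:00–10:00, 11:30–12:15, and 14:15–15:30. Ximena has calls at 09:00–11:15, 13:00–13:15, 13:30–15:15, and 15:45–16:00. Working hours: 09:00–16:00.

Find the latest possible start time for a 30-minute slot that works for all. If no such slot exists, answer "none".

Ximena free within 09:00–16:00: 11:15–13:00, 13:15–13:30, 15:15–15:45.
Thandi ∩ Ximena: 11:30–12:15, 15:15–15:30.
Windows ≥ 30 min: 11:30–12:15.
Latest start in the last window 11:30–12:15 is 12:15 − 30 min = 11:45.

11:45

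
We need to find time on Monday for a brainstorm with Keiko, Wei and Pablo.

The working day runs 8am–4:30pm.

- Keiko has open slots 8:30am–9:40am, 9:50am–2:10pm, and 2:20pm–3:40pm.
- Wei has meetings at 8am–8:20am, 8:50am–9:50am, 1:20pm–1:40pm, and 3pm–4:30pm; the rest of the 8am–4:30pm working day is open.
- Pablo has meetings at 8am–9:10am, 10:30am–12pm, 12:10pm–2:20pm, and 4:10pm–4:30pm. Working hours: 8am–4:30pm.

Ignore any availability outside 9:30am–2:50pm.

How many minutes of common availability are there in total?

Wei free within 08:00–16:30: 08:20–08:50, 09:50–13:20, 13:40–15:00.
Pablo free within 08:00–16:30: 09:10–10:30, 12:00–12:10, 14:20–16:10.
Keiko ∩ Wei: 08:30–08:50, 09:50–13:20, 13:40–14:10, 14:20–15:00.
Keiko ∩ Wei ∩ Pablo: 09:50–10:30, 12:00–12:10, 14:20–15:00.
Restricted to 09:30–14:50: 09:50–10:30, 12:00–12:10, 14:20–14:50.
Total common minutes: 40 + 10 + 30 = 80.

80 minutes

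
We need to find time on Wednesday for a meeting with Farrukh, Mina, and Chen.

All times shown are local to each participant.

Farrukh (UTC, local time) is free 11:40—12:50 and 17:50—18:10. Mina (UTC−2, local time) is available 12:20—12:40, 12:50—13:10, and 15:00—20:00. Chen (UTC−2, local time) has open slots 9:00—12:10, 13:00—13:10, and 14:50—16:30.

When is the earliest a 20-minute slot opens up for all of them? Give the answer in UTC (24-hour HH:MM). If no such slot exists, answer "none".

17:50

Farrukh → UTC: 11:40–12:50, 17:50–18:10.
Mina → UTC: 14:20–14:40, 14:50–15:10, 17:00–22:00.
Chen → UTC: 11:00–14:10, 15:00–15:10, 16:50–18:30.
Farrukh ∩ Mina: 17:50–18:10.
Farrukh ∩ Mina ∩ Chen: 17:50–18:10.
Windows ≥ 20 min: 17:50–18:10.
Earliest such window starts at 17:50.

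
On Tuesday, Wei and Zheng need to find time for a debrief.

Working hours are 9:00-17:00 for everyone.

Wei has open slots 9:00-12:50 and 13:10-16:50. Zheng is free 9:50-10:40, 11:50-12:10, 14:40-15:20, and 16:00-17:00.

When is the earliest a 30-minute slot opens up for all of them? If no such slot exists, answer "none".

Wei ∩ Zheng: 09:50–10:40, 11:50–12:10, 14:40–15:20, 16:00–16:50.
Windows ≥ 30 min: 09:50–10:40, 14:40–15:20, 16:00–16:50.
Earliest such window starts at 09:50.

09:50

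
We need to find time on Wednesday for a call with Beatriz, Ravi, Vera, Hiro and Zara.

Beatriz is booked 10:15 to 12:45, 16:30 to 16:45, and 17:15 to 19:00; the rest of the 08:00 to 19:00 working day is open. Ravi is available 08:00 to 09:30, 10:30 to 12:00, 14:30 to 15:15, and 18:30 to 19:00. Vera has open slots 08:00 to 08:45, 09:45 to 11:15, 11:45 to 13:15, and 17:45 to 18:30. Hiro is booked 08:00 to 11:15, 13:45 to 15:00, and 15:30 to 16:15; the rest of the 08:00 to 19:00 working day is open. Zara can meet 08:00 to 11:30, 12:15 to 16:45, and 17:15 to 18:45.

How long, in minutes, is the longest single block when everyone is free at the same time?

Beatriz free within 08:00–19:00: 08:00–10:15, 12:45–16:30, 16:45–17:15.
Hiro free within 08:00–19:00: 11:15–13:45, 15:00–15:30, 16:15–19:00.
Beatriz ∩ Ravi: 08:00–09:30, 14:30–15:15.
Beatriz ∩ Ravi ∩ Vera: 08:00–08:45.
Beatriz ∩ Ravi ∩ Vera ∩ Hiro: (none).
Beatriz ∩ Ravi ∩ Vera ∩ Hiro ∩ Zara: (none).
No common window.

0 minutes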